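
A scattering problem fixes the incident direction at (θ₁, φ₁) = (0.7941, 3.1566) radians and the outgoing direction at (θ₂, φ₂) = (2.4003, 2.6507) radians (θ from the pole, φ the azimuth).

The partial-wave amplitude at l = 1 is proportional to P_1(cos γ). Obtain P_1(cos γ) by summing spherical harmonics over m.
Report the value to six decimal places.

-0.095723

Term-by-term m-sum for l=1 (normalisation 4π/3 = 4.188790):
  m=-1: (-0.246390, -0.003698) × (-0.205743, -0.109977) = (0.050286, 0.027858)  (running Σ = (0.050286, 0.027858))
  m=0: (0.342475, -0.000000) × (-0.360391, 0.000000) = (-0.123425, 0.000000)  (running Σ = (-0.073139, 0.027858))
  m=1: (0.246390, -0.003698) × (0.205743, -0.109977) = (0.050286, -0.027858)  (running Σ = (-0.022852, 0.000000))
Σ over m = (-0.022852, 0.000000); ×(4π/3) → (-0.095723, 0.000000). Real part: -0.095723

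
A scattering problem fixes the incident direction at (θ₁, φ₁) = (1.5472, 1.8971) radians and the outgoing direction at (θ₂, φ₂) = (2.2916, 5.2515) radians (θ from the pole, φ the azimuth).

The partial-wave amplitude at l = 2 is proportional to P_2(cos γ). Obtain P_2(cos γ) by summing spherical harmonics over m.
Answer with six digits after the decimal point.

0.343065

Expand P_2 via completeness: Σ_{m} conj(Y_{2,m}) at Ω₁ times Y_{2,m} at Ω₂ —
  m=-2: Y*=-0.306725-0.234438i  Y=-0.103100+0.192101i  product +0.076659-0.034751i
  m=-1: Y*=-0.005841+0.017261i  Y=-0.196650-0.328725i  product +0.006823-0.001474i
  m=+0: Y*=-0.314865-0.000000i  Y=+0.096748+0.000000i  product -0.030463-0.000000i
  m=+1: Y*=+0.005841+0.017261i  Y=+0.196650-0.328725i  product +0.006823+0.001474i
  m=+2: Y*=-0.306725+0.234438i  Y=-0.103100-0.192101i  product +0.076659+0.034751i
Σ over m = +0.136501+0.000000i; ×(4π/5) → +0.343065+0.000000i. Real part: 0.343065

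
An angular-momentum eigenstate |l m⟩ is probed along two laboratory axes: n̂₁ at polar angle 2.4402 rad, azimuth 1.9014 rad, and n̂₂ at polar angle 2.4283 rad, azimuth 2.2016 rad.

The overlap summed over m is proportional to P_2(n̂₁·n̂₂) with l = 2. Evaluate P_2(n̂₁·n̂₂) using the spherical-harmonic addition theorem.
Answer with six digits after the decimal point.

Addition theorem: P_2(cos γ) = (4π/5) Σ_m Y*_{lm}(Ω₁) Y_{lm}(Ω₂), m = −2…2:
  term(m=-2) = 0.02195 - 0.01503j   from Y*(Ω₁)=-0.12694 - 0.09877j, Y(Ω₂)=-0.05032 + 0.15754j
  term(m=-1) = 0.13907 - 0.04305j   from Y*(Ω₁)=0.12362 - 0.36021j, Y(Ω₂)=0.22546 + 0.30870j
  term(m=+0) = 0.05344 + 0.00000j   from Y*(Ω₁)=0.23681 + 0.00000j, Y(Ω₂)=0.22568 + 0.00000j
  term(m=+1) = 0.13907 + 0.04305j   from Y*(Ω₁)=-0.12362 - 0.36021j, Y(Ω₂)=-0.22546 + 0.30870j
  term(m=+2) = 0.02195 + 0.01503j   from Y*(Ω₁)=-0.12694 + 0.09877j, Y(Ω₂)=-0.05032 - 0.15754j
Total Σ_m = 0.37548 + 0.00000j. Multiply by 2.513274: 0.94368 + 0.00000j. P_2(cos γ) = 0.943677

0.943677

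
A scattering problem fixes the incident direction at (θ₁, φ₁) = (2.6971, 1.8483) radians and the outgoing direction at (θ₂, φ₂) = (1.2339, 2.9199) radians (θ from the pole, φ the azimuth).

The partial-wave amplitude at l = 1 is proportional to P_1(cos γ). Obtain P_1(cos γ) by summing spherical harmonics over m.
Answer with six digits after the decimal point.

-0.104161

Addition theorem: P_1(cos γ) = (4π/3) Σ_m Y*_{lm}(Ω₁) Y_{lm}(Ω₂), m = −1…1:
  m=-1: Y*=(-0.040700, 0.142879)  Y=(-0.318092, -0.071697)  product (0.023190, -0.042531)
  m=+0: Y*=(-0.441124, -0.000000)  Y=(0.161512, 0.000000)  product (-0.071247, -0.000000)
  m=+1: Y*=(0.040700, 0.142879)  Y=(0.318092, -0.071697)  product (0.023190, 0.042531)
Total Σ_m = (-0.024867, 0.000000). Multiply by 4.188790: (-0.104161, 0.000000). P_1(cos γ) = -0.104161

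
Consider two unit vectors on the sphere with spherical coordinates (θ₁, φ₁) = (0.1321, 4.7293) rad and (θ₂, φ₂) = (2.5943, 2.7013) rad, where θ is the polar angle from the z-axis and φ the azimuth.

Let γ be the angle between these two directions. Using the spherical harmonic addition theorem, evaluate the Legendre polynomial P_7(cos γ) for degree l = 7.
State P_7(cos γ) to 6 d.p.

0.410467

Term-by-term m-sum for l=7 (normalisation 4π/15 = 0.837758):
  m=-7: Y*=-0.00000 + 0.00000j  Y=0.00516 - 0.00031j  product -0.00000 + 0.00000j
  m=-6: Y*=-0.00001 - 0.00000j  Y=0.02784 - 0.01521j  product -0.00000 + 0.00000j
  m=-5: Y*=0.00001 - 0.00017j  Y=0.07001 - 0.09589j  product -0.00002 - 0.00001j
  m=-4: Y*=0.00214 + 0.00014j  Y=0.05634 - 0.29238j  product 0.00016 - 0.00062j
  m=-3: Y*=-0.00098 + 0.01925j  Y=-0.11919 - 0.46693j  product 0.00910 - 0.00184j
  m=-2: Y*=-0.12099 - 0.00409j  Y=-0.24939 - 0.30204j  product 0.02894 + 0.03756j
  m=-1: Y*=0.00807 - 0.47731j  Y=0.10298 + 0.04852j  product 0.02399 - 0.04876j
  m=+0: Y*=0.84132 + 0.00000j  Y=0.43456 + 0.00000j  product 0.36561 + 0.00000j
  m=+1: Y*=-0.00807 - 0.47731j  Y=-0.10298 + 0.04852j  product 0.02399 + 0.04876j
  m=+2: Y*=-0.12099 + 0.00409j  Y=-0.24939 + 0.30204j  product 0.02894 - 0.03756j
  m=+3: Y*=0.00098 + 0.01925j  Y=0.11919 - 0.46693j  product 0.00910 + 0.00184j
  m=+4: Y*=0.00214 - 0.00014j  Y=0.05634 + 0.29238j  product 0.00016 + 0.00062j
  m=+5: Y*=-0.00001 - 0.00017j  Y=-0.07001 - 0.09589j  product -0.00002 + 0.00001j
  m=+6: Y*=-0.00001 + 0.00000j  Y=0.02784 + 0.01521j  product -0.00000 - 0.00000j
  m=+7: Y*=0.00000 + 0.00000j  Y=-0.00516 - 0.00031j  product -0.00000 - 0.00000j
Total Σ_m = 0.48996 - 0.00000j. Multiply by 0.837758: 0.41047 - 0.00000j. P_7(cos γ) = 0.410467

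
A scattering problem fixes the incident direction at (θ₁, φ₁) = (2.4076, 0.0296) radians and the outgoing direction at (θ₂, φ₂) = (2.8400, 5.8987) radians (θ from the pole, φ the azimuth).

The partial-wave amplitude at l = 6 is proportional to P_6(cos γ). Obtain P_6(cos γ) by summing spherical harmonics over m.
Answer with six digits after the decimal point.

-0.286288

Addition theorem: P_6(cos γ) = (4π/13) Σ_m Y*_{lm}(Ω₁) Y_{lm}(Ω₂), m = −6…6:
  m=-6: +0.042950+0.007709i × -0.000223+0.000246i = -0.000011+0.000009i  (running Σ = -0.000011+0.000009i)
  m=-5: -0.165727-0.024708i × +0.001273-0.003469i = -0.000297+0.000543i  (running Σ = -0.000308+0.000552i)
  m=-4: +0.361216+0.042969i × +0.000824+0.025067i = -0.000779+0.009090i  (running Σ = -0.001088+0.009642i)
  m=-3: -0.443704-0.039505i × -0.046448-0.104757i = +0.016471+0.048316i  (running Σ = +0.015383+0.057958i)
  m=-2: +0.161432+0.009568i × +0.248264+0.240239i = +0.037779+0.041158i  (running Σ = +0.053162+0.099116i)
  m=-1: +0.309091+0.009152i × -0.550317-0.222671i = -0.168060-0.073862i  (running Σ = -0.114898+0.025254i)
  m=0: -0.263600-0.000000i × +0.251790+0.000000i = -0.066372-0.000000i  (running Σ = -0.181270+0.025254i)
  m=1: -0.309091+0.009152i × +0.550317-0.222671i = -0.168060+0.073862i  (running Σ = -0.349330+0.099116i)
  m=2: +0.161432-0.009568i × +0.248264-0.240239i = +0.037779-0.041158i  (running Σ = -0.311550+0.057958i)
  m=3: +0.443704-0.039505i × +0.046448-0.104757i = +0.016471-0.048316i  (running Σ = -0.295080+0.009642i)
  m=4: +0.361216-0.042969i × +0.000824-0.025067i = -0.000779-0.009090i  (running Σ = -0.295859+0.000552i)
  m=5: +0.165727-0.024708i × -0.001273-0.003469i = -0.000297-0.000543i  (running Σ = -0.296156+0.000009i)
  m=6: +0.042950-0.007709i × -0.000223-0.000246i = -0.000011-0.000009i  (running Σ = -0.296167-0.000000i)
Σ over m = -0.296167-0.000000i; ×(4π/13) → -0.286288-0.000000i. Real part: -0.286288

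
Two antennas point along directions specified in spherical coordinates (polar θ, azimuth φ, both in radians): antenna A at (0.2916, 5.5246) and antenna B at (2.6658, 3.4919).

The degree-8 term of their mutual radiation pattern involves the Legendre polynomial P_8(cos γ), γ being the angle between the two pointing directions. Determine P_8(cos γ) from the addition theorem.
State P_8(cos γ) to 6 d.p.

Expand P_8 via completeness: Σ_{m} conj(Y_{8,m}) at Ω₁ times Y_{8,m} at Ω₂ —
  m=-8: (0.000023, 0.000005) × (-0.000942, -0.000332) = (-0.000000, -0.000000)  (running Σ = (-0.000000, -0.000000))
  m=-7: (0.000180, 0.000265) × (-0.005982, -0.004931) = (0.000000, -0.000002)  (running Σ = (0.000000, -0.000002))
  m=-6: (-0.000434, 0.002677) × (-0.019106, -0.032531) = (0.000095, -0.000037)  (running Σ = (0.000096, -0.000039))
  m=-5: (-0.013088, 0.009977) × (-0.023192, -0.126919) = (0.001570, 0.001430)  (running Σ = (0.001665, 0.001390))
  m=-4: (-0.073171, -0.007878) × (0.052875, -0.308831) = (-0.006302, 0.022181)  (running Σ = (-0.004637, 0.023571))
  m=-3: (-0.154164, -0.181199) × (0.252312, -0.440801) = (-0.118770, 0.022237)  (running Σ = (-0.123407, 0.045808))
  m=-2: (0.027615, -0.514472) × (0.328131, -0.276726) = (-0.133306, -0.176456)  (running Σ = (-0.256713, -0.130648))
  m=-1: (0.427956, -0.405601) × (-0.089149, 0.032573) = (-0.024940, 0.050099)  (running Σ = (-0.281653, -0.080549))
  m=0: (-0.044994, -0.000000) × (-0.466653, 0.000000) = (0.020996, 0.000000)  (running Σ = (-0.260657, -0.080549))
  m=1: (-0.427956, -0.405601) × (0.089149, 0.032573) = (-0.024940, -0.050099)  (running Σ = (-0.285597, -0.130648))
  m=2: (0.027615, 0.514472) × (0.328131, 0.276726) = (-0.133306, 0.176456)  (running Σ = (-0.418903, 0.045808))
  m=3: (0.154164, -0.181199) × (-0.252312, -0.440801) = (-0.118770, -0.022237)  (running Σ = (-0.537673, 0.023571))
  m=4: (-0.073171, 0.007878) × (0.052875, 0.308831) = (-0.006302, -0.022181)  (running Σ = (-0.543975, 0.001390))
  m=5: (0.013088, 0.009977) × (0.023192, -0.126919) = (0.001570, -0.001430)  (running Σ = (-0.542406, -0.000039))
  m=6: (-0.000434, -0.002677) × (-0.019106, 0.032531) = (0.000095, 0.000037)  (running Σ = (-0.542310, -0.000002))
  m=7: (-0.000180, 0.000265) × (0.005982, -0.004931) = (0.000000, 0.000002)  (running Σ = (-0.542310, -0.000000))
  m=8: (0.000023, -0.000005) × (-0.000942, 0.000332) = (-0.000000, 0.000000)  (running Σ = (-0.542310, 0.000000))
Accumulated sum (-0.542310, 0.000000); after 4π/(2l+1) scaling, (-0.400875, 0.000000) ⇒ P_8 = -0.400875

-0.400875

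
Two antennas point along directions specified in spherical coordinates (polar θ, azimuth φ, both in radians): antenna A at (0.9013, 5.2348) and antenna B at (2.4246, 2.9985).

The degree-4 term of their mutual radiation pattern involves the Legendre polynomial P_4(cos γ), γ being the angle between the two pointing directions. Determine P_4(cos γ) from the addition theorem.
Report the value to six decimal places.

-0.272052

Term-by-term m-sum for l=4 (normalisation 4π/9 = 1.396263):
  m=-4: Y*=-0.082963+0.145286i  Y=+0.069363+0.044692i  product -0.012248+0.006370i
  m=-3: Y*=-0.374511+0.001334i  Y=+0.243425+0.111427i  product -0.091314-0.041406i
  m=-2: Y*=-0.175133-0.301682i  Y=+0.412585+0.121408i  product -0.035630-0.145732i
  m=-1: Y*=-0.034929+0.060664i  Y=+0.226684+0.032660i  product -0.009899+0.012611i
  m=+0: Y*=-0.355707-0.000000i  Y=-0.290517+0.000000i  product +0.103339+0.000000i
  m=+1: Y*=+0.034929+0.060664i  Y=-0.226684+0.032660i  product -0.009899-0.012611i
  m=+2: Y*=-0.175133+0.301682i  Y=+0.412585-0.121408i  product -0.035630+0.145732i
  m=+3: Y*=+0.374511+0.001334i  Y=-0.243425+0.111427i  product -0.091314+0.041406i
  m=+4: Y*=-0.082963-0.145286i  Y=+0.069363-0.044692i  product -0.012248-0.006370i
Σ over m = -0.194843+0.000000i; ×(4π/9) → -0.272052+0.000000i. Real part: -0.272052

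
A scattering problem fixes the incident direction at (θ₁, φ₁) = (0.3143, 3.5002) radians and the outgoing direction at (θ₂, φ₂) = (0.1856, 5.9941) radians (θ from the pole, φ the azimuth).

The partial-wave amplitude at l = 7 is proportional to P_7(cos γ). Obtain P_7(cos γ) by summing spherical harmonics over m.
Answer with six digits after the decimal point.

Term-by-term m-sum for l=7 (normalisation 4π/15 = 0.837758):
  m=-7: (0.000109, -0.000080) × (-0.000002, 0.000003) = (0.000000, 0.000000)  (running Σ = (0.000000, 0.000000))
  m=-6: (-0.000852, 0.001299) × (-0.000012, 0.000072) = (-0.000000, -0.000000)  (running Σ = (-0.000000, -0.000000))
  m=-5: (0.002457, -0.010873) × (0.000113, 0.000900) = (0.000010, 0.000001)  (running Σ = (0.000010, 0.000001))
  m=-4: (0.007590, 0.055311) × (0.003219, 0.007317) = (-0.000380, 0.000234)  (running Σ = (-0.000370, 0.000234))
  m=-3: (-0.093599, -0.173397) × (0.032686, 0.038528) = (0.003621, -0.009274)  (running Σ = (0.003251, -0.009039))
  m=-2: (0.348158, 0.303647) × (0.184942, 0.120685) = (0.027743, 0.098174)  (running Σ = (0.030994, 0.089135))
  m=-1: (-0.546801, -0.204948) × (0.567049, 0.168650) = (-0.275499, -0.208434)  (running Σ = (-0.244504, -0.119299))
  m=0: (0.026449, -0.000000) × (0.625232, 0.000000) = (0.016537, 0.000000)  (running Σ = (-0.227967, -0.119299))
  m=1: (0.546801, -0.204948) × (-0.567049, 0.168650) = (-0.275499, 0.208434)  (running Σ = (-0.503466, 0.089135))
  m=2: (0.348158, -0.303647) × (0.184942, -0.120685) = (0.027743, -0.098174)  (running Σ = (-0.475722, -0.009039))
  m=3: (0.093599, -0.173397) × (-0.032686, 0.038528) = (0.003621, 0.009274)  (running Σ = (-0.472101, 0.000234))
  m=4: (0.007590, -0.055311) × (0.003219, -0.007317) = (-0.000380, -0.000234)  (running Σ = (-0.472481, 0.000001))
  m=5: (-0.002457, -0.010873) × (-0.000113, 0.000900) = (0.000010, -0.000001)  (running Σ = (-0.472471, -0.000000))
  m=6: (-0.000852, -0.001299) × (-0.000012, -0.000072) = (-0.000000, 0.000000)  (running Σ = (-0.472471, 0.000000))
  m=7: (-0.000109, -0.000080) × (0.000002, 0.000003) = (0.000000, -0.000000)  (running Σ = (-0.472471, -0.000000))
Total Σ_m = (-0.472471, -0.000000). Multiply by 0.837758: (-0.395817, -0.000000). P_7(cos γ) = -0.395817

-0.395817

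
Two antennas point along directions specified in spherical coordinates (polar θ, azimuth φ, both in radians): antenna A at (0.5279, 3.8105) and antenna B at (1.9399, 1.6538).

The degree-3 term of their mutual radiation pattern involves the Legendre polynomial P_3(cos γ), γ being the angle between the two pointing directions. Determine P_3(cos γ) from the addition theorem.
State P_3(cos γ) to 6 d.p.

Addition theorem: P_3(cos γ) = (4π/7) Σ_m Y*_{lm}(Ω₁) Y_{lm}(Ω₂), m = −3…3:
  m=-3: 0.02252 - 0.04834j × 0.08342 + 0.32804j = 0.01774 + 0.00335j  (running Σ = 0.01774 + 0.00335j)
  m=-2: 0.05172 + 0.21796j × 0.31631 - 0.05300j = 0.02791 + 0.06620j  (running Σ = 0.04565 + 0.06956j)
  m=-1: -0.34882 - 0.27573j × 0.00873 + 0.10489j = 0.02588 - 0.03899j  (running Σ = 0.07152 + 0.03056j)
  m=0: 0.23576 + 0.00000j × 0.31628 + 0.00000j = 0.07457 + 0.00000j  (running Σ = 0.14609 + 0.03056j)
  m=1: 0.34882 - 0.27573j × -0.00873 + 0.10489j = 0.02588 + 0.03899j  (running Σ = 0.17197 + 0.06956j)
  m=2: 0.05172 - 0.21796j × 0.31631 + 0.05300j = 0.02791 - 0.06620j  (running Σ = 0.19988 + 0.00335j)
  m=3: -0.02252 - 0.04834j × -0.08342 + 0.32804j = 0.01774 - 0.00335j  (running Σ = 0.21761 + 0.00000j)
Accumulated sum 0.21761 + 0.00000j; after 4π/(2l+1) scaling, 0.39066 + 0.00000j ⇒ P_3 = 0.390660

0.390660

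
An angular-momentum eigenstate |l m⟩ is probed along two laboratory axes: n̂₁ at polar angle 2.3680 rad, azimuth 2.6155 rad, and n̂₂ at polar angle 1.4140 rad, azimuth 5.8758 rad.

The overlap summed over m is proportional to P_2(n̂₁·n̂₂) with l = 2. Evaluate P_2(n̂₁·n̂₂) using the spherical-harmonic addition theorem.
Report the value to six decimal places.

Summing Y*_{l m}(θ₁,φ₁)·Y_{l m}(θ₂,φ₂) over m ∈ [−2, 2]; prefactor 4π/(2·2+1) = 2.513274:
  [-2]  conj(Y_{2,-2})(Ω₁) = (0.093473, -0.163781) ; Y_{2,-2}(Ω₂) = (0.258536, 0.274188) ; Δ = (0.069073, -0.016714)
  [-1]  conj(Y_{2,-1})(Ω₁) = (0.333947, -0.193917) ; Y_{2,-1}(Ω₂) = (0.109405, 0.047211) ; Δ = (0.045691, -0.005449)
  [+0]  conj(Y_{2,0})(Ω₁) = (0.168865, -0.000000) ; Y_{2,0}(Ω₂) = (-0.292320, 0.000000) ; Δ = (-0.049363, 0.000000)
  [+1]  conj(Y_{2,1})(Ω₁) = (-0.333947, -0.193917) ; Y_{2,1}(Ω₂) = (-0.109405, 0.047211) ; Δ = (0.045691, 0.005449)
  [+2]  conj(Y_{2,2})(Ω₁) = (0.093473, 0.163781) ; Y_{2,2}(Ω₂) = (0.258536, -0.274188) ; Δ = (0.069073, 0.016714)
Σ over m = (0.180165, 0.000000); ×(4π/5) → (0.452803, 0.000000). Real part: 0.452803

0.452803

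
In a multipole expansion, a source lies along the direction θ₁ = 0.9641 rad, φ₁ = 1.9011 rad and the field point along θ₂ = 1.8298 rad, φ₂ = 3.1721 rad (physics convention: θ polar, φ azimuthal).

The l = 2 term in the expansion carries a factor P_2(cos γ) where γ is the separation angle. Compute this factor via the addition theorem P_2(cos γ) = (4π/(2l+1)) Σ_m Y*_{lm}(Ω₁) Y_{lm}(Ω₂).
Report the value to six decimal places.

-0.488251

Expand P_2 via completeness: Σ_{m} conj(Y_{2,m}) at Ω₁ times Y_{2,m} at Ω₂ —
  m=-2: (-0.205858, -0.159968) × (0.360264, -0.022009) = (-0.077684, -0.053100)  (running Σ = (-0.077684, -0.053100))
  m=-1: (-0.117364, 0.342304) × (0.191175, -0.005834) = (-0.020440, 0.066125)  (running Σ = (-0.098124, 0.013025))
  m=0: (-0.007811, -0.000000) × (-0.253326, 0.000000) = (0.001979, 0.000000)  (running Σ = (-0.096145, 0.013025))
  m=1: (0.117364, 0.342304) × (-0.191175, -0.005834) = (-0.020440, -0.066125)  (running Σ = (-0.116585, -0.053100))
  m=2: (-0.205858, 0.159968) × (0.360264, 0.022009) = (-0.077684, 0.053100)  (running Σ = (-0.194269, 0.000000))
Σ over m = (-0.194269, 0.000000); ×(4π/5) → (-0.488251, 0.000000). Real part: -0.488251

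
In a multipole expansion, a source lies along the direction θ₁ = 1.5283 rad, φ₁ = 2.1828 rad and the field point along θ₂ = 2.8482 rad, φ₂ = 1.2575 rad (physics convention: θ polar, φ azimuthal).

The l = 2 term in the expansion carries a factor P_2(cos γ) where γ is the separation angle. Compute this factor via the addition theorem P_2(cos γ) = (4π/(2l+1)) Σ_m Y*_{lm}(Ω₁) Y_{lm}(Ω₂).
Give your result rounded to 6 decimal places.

-0.473404

Term-by-term m-sum for l=2 (normalisation 4π/5 = 2.513274):
  term(m=-2) = -0.00344 + 0.01197j   from Y*(Ω₁)=-0.13105 - 0.36262j, Y(Ω₂)=-0.02617 - 0.01894j
  term(m=-1) = -0.00422 - 0.00560j   from Y*(Ω₁)=-0.01884 + 0.02684j, Y(Ω₂)=-0.06592 + 0.20346j
  term(m=+0) = -0.17304 + 0.00000j   from Y*(Ω₁)=-0.31368 + 0.00000j, Y(Ω₂)=0.55165 + 0.00000j
  term(m=+1) = -0.00422 + 0.00560j   from Y*(Ω₁)=0.01884 + 0.02684j, Y(Ω₂)=0.06592 + 0.20346j
  term(m=+2) = -0.00344 - 0.01197j   from Y*(Ω₁)=-0.13105 + 0.36262j, Y(Ω₂)=-0.02617 + 0.01894j
Σ over m = -0.18836 + 0.00000j; ×(4π/5) → -0.47340 + 0.00000j. Real part: -0.473404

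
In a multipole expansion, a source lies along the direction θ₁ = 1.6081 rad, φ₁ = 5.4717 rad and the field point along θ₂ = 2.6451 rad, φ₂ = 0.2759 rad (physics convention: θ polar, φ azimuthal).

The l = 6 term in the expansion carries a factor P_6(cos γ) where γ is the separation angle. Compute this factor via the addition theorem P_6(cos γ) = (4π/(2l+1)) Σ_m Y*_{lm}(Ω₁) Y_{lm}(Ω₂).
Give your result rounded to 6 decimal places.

Expand P_6 via completeness: Σ_{m} conj(Y_{6,m}) at Ω₁ times Y_{6,m} at Ω₂ —
  [-6]  conj(Y_{6,-6})(Ω₁) = +0.074992+0.475190i ; Y_{6,-6}(Ω₂) = -0.000477-0.005623i ; Δ = +0.002636-0.000648i
  [-5]  conj(Y_{6,-5})(Ω₁) = +0.037885-0.049325i ; Y_{6,-5}(Ω₂) = -0.006861+0.035428i ; Δ = +0.001488+0.001681i
  [-4]  conj(Y_{6,-4})(Ω₁) = +0.348440-0.036492i ; Y_{6,-4}(Ω₂) = +0.062082-0.123071i ; Δ = +0.017141-0.045148i
  [-3]  conj(Y_{6,-3})(Ω₁) = -0.055008-0.047008i ; Y_{6,-3}(Ω₂) = -0.230525+0.250902i ; Δ = +0.024475-0.002965i
  [-2]  conj(Y_{6,-2})(Ω₁) = -0.016538-0.316689i ; Y_{6,-2}(Ω₂) = +0.428426-0.263732i ; Δ = -0.090606-0.131316i
  [-1]  conj(Y_{6,-1})(Ω₁) = -0.052410+0.055218i ; Y_{6,-1}(Ω₂) = -0.254092+0.071939i ; Δ = +0.009345-0.017801i
  [+0]  conj(Y_{6,0})(Ω₁) = -0.308601-0.000000i ; Y_{6,0}(Ω₂) = -0.340539+0.000000i ; Δ = +0.105091+0.000000i
  [+1]  conj(Y_{6,1})(Ω₁) = +0.052410+0.055218i ; Y_{6,1}(Ω₂) = +0.254092+0.071939i ; Δ = +0.009345+0.017801i
  [+2]  conj(Y_{6,2})(Ω₁) = -0.016538+0.316689i ; Y_{6,2}(Ω₂) = +0.428426+0.263732i ; Δ = -0.090606+0.131316i
  [+3]  conj(Y_{6,3})(Ω₁) = +0.055008-0.047008i ; Y_{6,3}(Ω₂) = +0.230525+0.250902i ; Δ = +0.024475+0.002965i
  [+4]  conj(Y_{6,4})(Ω₁) = +0.348440+0.036492i ; Y_{6,4}(Ω₂) = +0.062082+0.123071i ; Δ = +0.017141+0.045148i
  [+5]  conj(Y_{6,5})(Ω₁) = -0.037885-0.049325i ; Y_{6,5}(Ω₂) = +0.006861+0.035428i ; Δ = +0.001488-0.001681i
  [+6]  conj(Y_{6,6})(Ω₁) = +0.074992-0.475190i ; Y_{6,6}(Ω₂) = -0.000477+0.005623i ; Δ = +0.002636+0.000648i
Σ over m = +0.034047-0.000000i; ×(4π/13) → +0.032911-0.000000i. Real part: 0.032911

0.032911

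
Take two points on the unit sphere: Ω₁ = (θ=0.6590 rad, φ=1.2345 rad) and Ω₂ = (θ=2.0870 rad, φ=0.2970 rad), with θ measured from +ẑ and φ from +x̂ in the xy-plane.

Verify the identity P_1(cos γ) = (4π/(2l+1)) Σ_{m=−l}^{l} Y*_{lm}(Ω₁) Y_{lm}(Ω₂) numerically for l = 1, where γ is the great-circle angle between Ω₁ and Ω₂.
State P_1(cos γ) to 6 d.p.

Expand P_1 via completeness: Σ_{m} conj(Y_{1,m}) at Ω₁ times Y_{1,m} at Ω₂ —
  m=-1: +0.069812+0.199705i × +0.287321-0.087935i = +0.037619+0.051240i  (running Σ = +0.037619+0.051240i)
  m=0: +0.386292-0.000000i × -0.241165+0.000000i = -0.093160+0.000000i  (running Σ = -0.055541+0.051240i)
  m=1: -0.069812+0.199705i × -0.287321-0.087935i = +0.037619-0.051240i  (running Σ = -0.017921+0.000000i)
Accumulated sum -0.017921+0.000000i; after 4π/(2l+1) scaling, -0.075069+0.000000i ⇒ P_1 = -0.075069

-0.075069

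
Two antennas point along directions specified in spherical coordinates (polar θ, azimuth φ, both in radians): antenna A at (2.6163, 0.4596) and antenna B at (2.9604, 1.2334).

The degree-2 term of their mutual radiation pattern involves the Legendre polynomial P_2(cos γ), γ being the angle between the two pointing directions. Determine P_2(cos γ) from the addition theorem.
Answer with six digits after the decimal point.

0.757619

Summing Y*_{l m}(θ₁,φ₁)·Y_{l m}(θ₂,φ₂) over m ∈ [−2, 2]; prefactor 4π/(2·2+1) = 2.513274:
  m=-2: Y*=(0.058909, 0.077234)  Y=(-0.009794, -0.007836)  product (0.000028, -0.001218)
  m=-1: Y*=(-0.300394, -0.148680)  Y=(-0.045330, 0.129216)  product (0.032829, -0.032076)
  m=+0: Y*=(0.392850, -0.000000)  Y=(0.600058, 0.000000)  product (0.235733, 0.000000)
  m=+1: Y*=(0.300394, -0.148680)  Y=(0.045330, 0.129216)  product (0.032829, 0.032076)
  m=+2: Y*=(0.058909, -0.077234)  Y=(-0.009794, 0.007836)  product (0.000028, 0.001218)
Accumulated sum (0.301447, -0.000000); after 4π/(2l+1) scaling, (0.757619, -0.000000) ⇒ P_2 = 0.757619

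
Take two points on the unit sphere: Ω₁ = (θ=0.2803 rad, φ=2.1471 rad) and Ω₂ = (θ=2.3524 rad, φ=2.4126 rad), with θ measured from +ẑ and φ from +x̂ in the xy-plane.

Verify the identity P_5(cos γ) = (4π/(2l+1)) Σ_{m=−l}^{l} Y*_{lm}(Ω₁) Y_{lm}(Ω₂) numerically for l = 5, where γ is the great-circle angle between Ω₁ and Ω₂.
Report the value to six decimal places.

-0.117251

Expand P_5 via completeness: Σ_{m} conj(Y_{5,m}) at Ω₁ times Y_{5,m} at Ω₂ —
  m=-5: -0.00019 - 0.00073j × 0.07324 + 0.04033j = 0.00002 - 0.00006j  (running Σ = 0.00002 - 0.00006j)
  m=-4: -0.00554 + 0.00613j × 0.25576 - 0.05870j = -0.00106 + 0.00189j  (running Σ = -0.00104 + 0.00183j)
  m=-3: 0.05288 + 0.00843j × 0.24778 - 0.34989j = 0.01605 - 0.01641j  (running Σ = 0.01501 - 0.01458j)
  m=-2: -0.08961 - 0.20165j × -0.03308 - 0.29201j = -0.05592 + 0.03284j  (running Σ = -0.04091 + 0.01826j)
  m=-1: -0.28874 + 0.44428j × 0.13162 + 0.11755j = -0.09023 + 0.02453j  (running Σ = -0.13113 + 0.04279j)
  m=0: 0.45890 + 0.00000j × 0.34786 + 0.00000j = 0.15963 + 0.00000j  (running Σ = 0.02850 + 0.04279j)
  m=1: 0.28874 + 0.44428j × -0.13162 + 0.11755j = -0.09023 - 0.02453j  (running Σ = -0.06173 + 0.01826j)
  m=2: -0.08961 + 0.20165j × -0.03308 + 0.29201j = -0.05592 - 0.03284j  (running Σ = -0.11765 - 0.01458j)
  m=3: -0.05288 + 0.00843j × -0.24778 - 0.34989j = 0.01605 + 0.01641j  (running Σ = -0.10159 + 0.00183j)
  m=4: -0.00554 - 0.00613j × 0.25576 + 0.05870j = -0.00106 - 0.00189j  (running Σ = -0.10265 - 0.00006j)
  m=5: 0.00019 - 0.00073j × -0.07324 + 0.04033j = 0.00002 + 0.00006j  (running Σ = -0.10264 + 0.00000j)
Σ over m = -0.10264 + 0.00000j; ×(4π/11) → -0.11725 + 0.00000j. Real part: -0.117251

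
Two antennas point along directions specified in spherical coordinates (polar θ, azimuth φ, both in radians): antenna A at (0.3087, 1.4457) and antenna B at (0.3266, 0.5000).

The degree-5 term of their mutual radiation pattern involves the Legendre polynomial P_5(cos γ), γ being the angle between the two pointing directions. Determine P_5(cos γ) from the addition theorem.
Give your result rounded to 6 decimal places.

0.473022

Expand P_5 via completeness: Σ_{m} conj(Y_{5,m}) at Ω₁ times Y_{5,m} at Ω₂ —
  [-5]  conj(Y_{5,-5})(Ω₁) = +0.000703+0.000974i ; Y_{5,-5}(Ω₂) = -0.001264-0.000944i ; Δ = +0.000000-0.000002i
  [-4]  conj(Y_{5,-4})(Ω₁) = +0.010454-0.005716i ; Y_{5,-4}(Ω₂) = -0.006129-0.013392i ; Δ = -0.000141-0.000105i
  [-3]  conj(Y_{5,-3})(Ω₁) = -0.025495-0.064714i ; Y_{5,-3}(Ω₂) = +0.005716-0.080605i ; Δ = -0.005362+0.001685i
  [-2]  conj(Y_{5,-2})(Ω₁) = -0.248819+0.063585i ; Y_{5,-2}(Ω₂) = +0.150972-0.235124i ; Δ = -0.022614+0.068103i
  [-1]  conj(Y_{5,-1})(Ω₁) = +0.067922+0.540121i ; Y_{5,-1}(Ω₂) = +0.481580-0.263088i ; Δ = +0.174809+0.242242i
  [+0]  conj(Y_{5,0})(Ω₁) = +0.375226-0.000000i ; Y_{5,0}(Ω₂) = +0.321609+0.000000i ; Δ = +0.120676+0.000000i
  [+1]  conj(Y_{5,1})(Ω₁) = -0.067922+0.540121i ; Y_{5,1}(Ω₂) = -0.481580-0.263088i ; Δ = +0.174809-0.242242i
  [+2]  conj(Y_{5,2})(Ω₁) = -0.248819-0.063585i ; Y_{5,2}(Ω₂) = +0.150972+0.235124i ; Δ = -0.022614-0.068103i
  [+3]  conj(Y_{5,3})(Ω₁) = +0.025495-0.064714i ; Y_{5,3}(Ω₂) = -0.005716-0.080605i ; Δ = -0.005362-0.001685i
  [+4]  conj(Y_{5,4})(Ω₁) = +0.010454+0.005716i ; Y_{5,4}(Ω₂) = -0.006129+0.013392i ; Δ = -0.000141+0.000105i
  [+5]  conj(Y_{5,5})(Ω₁) = -0.000703+0.000974i ; Y_{5,5}(Ω₂) = +0.001264-0.000944i ; Δ = +0.000000+0.000002i
Total Σ_m = +0.414061-0.000000i. Multiply by 1.142397: +0.473022-0.000000i. P_5(cos γ) = 0.473022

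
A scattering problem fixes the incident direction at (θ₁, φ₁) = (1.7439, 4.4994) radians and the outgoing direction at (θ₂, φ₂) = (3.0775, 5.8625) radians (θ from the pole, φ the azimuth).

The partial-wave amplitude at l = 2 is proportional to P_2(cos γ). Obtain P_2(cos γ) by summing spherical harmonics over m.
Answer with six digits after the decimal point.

-0.448720

Summing Y*_{l m}(θ₁,φ₁)·Y_{l m}(θ₂,φ₂) over m ∈ [−2, 2]; prefactor 4π/(2·2+1) = 2.513274:
  m=-2: (-0.341319, 0.154878) × (0.001056, 0.001181) = (-0.000543, -0.000240)  (running Σ = (-0.000543, -0.000240))
  m=-1: (0.027707, 0.128114) × (-0.045074, -0.020166) = (0.001335, -0.006333)  (running Σ = (0.000791, -0.006573))
  m=0: (-0.287322, -0.000000) × (0.626902, 0.000000) = (-0.180122, -0.000000)  (running Σ = (-0.179331, -0.006573))
  m=1: (-0.027707, 0.128114) × (0.045074, -0.020166) = (0.001335, 0.006333)  (running Σ = (-0.177997, -0.000240))
  m=2: (-0.341319, -0.154878) × (0.001056, -0.001181) = (-0.000543, 0.000240)  (running Σ = (-0.178540, 0.000000))
Accumulated sum (-0.178540, 0.000000); after 4π/(2l+1) scaling, (-0.448720, 0.000000) ⇒ P_2 = -0.448720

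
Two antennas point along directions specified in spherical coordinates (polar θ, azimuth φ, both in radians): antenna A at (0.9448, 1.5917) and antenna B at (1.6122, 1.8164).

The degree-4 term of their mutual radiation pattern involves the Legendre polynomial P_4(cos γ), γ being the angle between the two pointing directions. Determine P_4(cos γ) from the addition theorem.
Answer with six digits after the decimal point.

Summing Y*_{l m}(θ₁,φ₁)·Y_{l m}(θ₂,φ₂) over m ∈ [−4, 4]; prefactor 4π/(2·4+1) = 1.396263:
  m=-4: Y*=+0.190187+0.015940i  Y=+0.244772-0.366856i  product +0.052400-0.065870i
  m=-3: Y*=+0.024459-0.389519i  Y=-0.034723-0.038272i  product -0.015757+0.012589i
  m=-2: Y*=-0.307949-0.012882i  Y=+0.290934-0.155632i  product -0.091598+0.044179i
  m=-1: Y*=+0.002803-0.134073i  Y=-0.014214-0.056707i  product -0.007643+0.001747i
  m=+0: Y*=-0.335762-0.000000i  Y=+0.311930+0.000000i  product -0.104734-0.000000i
  m=+1: Y*=-0.002803-0.134073i  Y=+0.014214-0.056707i  product -0.007643-0.001747i
  m=+2: Y*=-0.307949+0.012882i  Y=+0.290934+0.155632i  product -0.091598-0.044179i
  m=+3: Y*=-0.024459-0.389519i  Y=+0.034723-0.038272i  product -0.015757-0.012589i
  m=+4: Y*=+0.190187-0.015940i  Y=+0.244772+0.366856i  product +0.052400+0.065870i
Σ over m = -0.229929+0.000000i; ×(4π/9) → -0.321042+0.000000i. Real part: -0.321042

-0.321042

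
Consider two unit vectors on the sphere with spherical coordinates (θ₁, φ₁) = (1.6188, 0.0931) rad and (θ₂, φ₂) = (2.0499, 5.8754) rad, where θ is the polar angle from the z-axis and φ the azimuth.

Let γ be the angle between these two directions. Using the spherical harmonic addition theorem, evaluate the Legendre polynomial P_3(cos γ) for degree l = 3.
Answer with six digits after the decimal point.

0.078750

Expand P_3 via completeness: Σ_{m} conj(Y_{3,m}) at Ω₁ times Y_{3,m} at Ω₂ —
  [-3]  conj(Y_{3,-3})(Ω₁) = 0.39967 + 0.11462j ; Y_{3,-3}(Ω₂) = 0.09928 + 0.27415j ; Δ = 0.00825 + 0.12095j
  [-2]  conj(Y_{3,-2})(Ω₁) = -0.04808 - 0.00906j ; Y_{3,-2}(Ω₂) = -0.25431 - 0.27013j ; Δ = 0.00978 + 0.01529j
  [-1]  conj(Y_{3,-1})(Ω₁) = -0.31771 - 0.02966j ; Y_{3,-1}(Ω₂) = 0.01646 + 0.00711j ; Δ = -0.00502 - 0.00275j
  [+0]  conj(Y_{3,0})(Ω₁) = 0.05351 + 0.00000j ; Y_{3,0}(Ω₂) = 0.33330 + 0.00000j ; Δ = 0.01784 + 0.00000j
  [+1]  conj(Y_{3,1})(Ω₁) = 0.31771 - 0.02966j ; Y_{3,1}(Ω₂) = -0.01646 + 0.00711j ; Δ = -0.00502 + 0.00275j
  [+2]  conj(Y_{3,2})(Ω₁) = -0.04808 + 0.00906j ; Y_{3,2}(Ω₂) = -0.25431 + 0.27013j ; Δ = 0.00978 - 0.01529j
  [+3]  conj(Y_{3,3})(Ω₁) = -0.39967 + 0.11462j ; Y_{3,3}(Ω₂) = -0.09928 + 0.27415j ; Δ = 0.00825 - 0.12095j
Total Σ_m = 0.04387 + 0.00000j. Multiply by 1.795196: 0.07875 + 0.00000j. P_3(cos γ) = 0.078750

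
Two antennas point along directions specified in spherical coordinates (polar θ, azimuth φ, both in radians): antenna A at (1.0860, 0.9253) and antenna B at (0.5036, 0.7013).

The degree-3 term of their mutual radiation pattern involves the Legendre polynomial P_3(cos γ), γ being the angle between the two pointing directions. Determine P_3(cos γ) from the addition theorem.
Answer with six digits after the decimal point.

0.164408

Summing Y*_{l m}(θ₁,φ₁)·Y_{l m}(θ₂,φ₂) over m ∈ [−3, 3]; prefactor 4π/(2·3+1) = 1.795196:
  term(m=-3) = 0.01060 + 0.00844j   from Y*(Ω₁)=-0.26987 + 0.10334j, Y(Ω₂)=-0.02383 - 0.04038j
  term(m=-2) = 0.07005 + 0.03367j   from Y*(Ω₁)=-0.10296 + 0.35834j, Y(Ω₂)=0.03490 - 0.20552j
  term(m=-1) = 0.01059 + 0.00241j   from Y*(Ω₁)=0.01478 + 0.01962j, Y(Ω₂)=0.33787 - 0.28534j
  term(m=+0) = -0.09091 + 0.00000j   from Y*(Ω₁)=-0.33288 + 0.00000j, Y(Ω₂)=0.27310 + 0.00000j
  term(m=+1) = 0.01059 - 0.00241j   from Y*(Ω₁)=-0.01478 + 0.01962j, Y(Ω₂)=-0.33787 - 0.28534j
  term(m=+2) = 0.07005 - 0.03367j   from Y*(Ω₁)=-0.10296 - 0.35834j, Y(Ω₂)=0.03490 + 0.20552j
  term(m=+3) = 0.01060 - 0.00844j   from Y*(Ω₁)=0.26987 + 0.10334j, Y(Ω₂)=0.02383 - 0.04038j
Σ over m = 0.09158 + 0.00000j; ×(4π/7) → 0.16441 + 0.00000j. Real part: 0.164408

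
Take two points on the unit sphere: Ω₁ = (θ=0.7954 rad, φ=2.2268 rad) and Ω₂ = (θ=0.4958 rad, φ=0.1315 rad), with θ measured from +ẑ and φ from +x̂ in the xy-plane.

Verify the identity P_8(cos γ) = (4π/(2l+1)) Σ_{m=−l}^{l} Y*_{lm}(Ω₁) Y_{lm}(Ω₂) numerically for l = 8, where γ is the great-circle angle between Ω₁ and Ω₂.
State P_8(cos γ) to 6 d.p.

-0.203142

Term-by-term m-sum for l=8 (normalisation 4π/17 = 0.739198):
  m=-8: Y*=+0.017797-0.029986i  Y=+0.000671-0.001174i  product -0.000023-0.000041i
  m=-7: Y*=-0.135729+0.016416i  Y=+0.006055-0.007960i  product -0.000691+0.001180i
  m=-6: Y*=+0.222168+0.226218i  Y=+0.032606-0.032841i  product +0.014673+0.000080i
  m=-5: Y*=+0.063462-0.455523i  Y=+0.118713-0.091659i  product -0.034219-0.059894i
  m=-4: Y*=-0.295649+0.168328i  Y=+0.296595-0.172190i  product -0.058704+0.100833i
  m=-3: Y*=-0.077236-0.032401i  Y=+0.475684-0.198039i  product -0.043156-0.000117i
  m=-2: Y*=+0.098528+0.372190i  Y=+0.363647-0.097907i  product +0.072269+0.125699i
  m=-1: Y*=+0.060444-0.078527i  Y=-0.165987+0.021954i  product -0.008309+0.014361i
  m=+0: Y*=+0.356731-0.000000i  Y=-0.444295+0.000000i  product -0.158494+0.000000i
  m=+1: Y*=-0.060444-0.078527i  Y=+0.165987+0.021954i  product -0.008309-0.014361i
  m=+2: Y*=+0.098528-0.372190i  Y=+0.363647+0.097907i  product +0.072269-0.125699i
  m=+3: Y*=+0.077236-0.032401i  Y=-0.475684-0.198039i  product -0.043156+0.000117i
  m=+4: Y*=-0.295649-0.168328i  Y=+0.296595+0.172190i  product -0.058704-0.100833i
  m=+5: Y*=-0.063462-0.455523i  Y=-0.118713-0.091659i  product -0.034219+0.059894i
  m=+6: Y*=+0.222168-0.226218i  Y=+0.032606+0.032841i  product +0.014673-0.000080i
  m=+7: Y*=+0.135729+0.016416i  Y=-0.006055-0.007960i  product -0.000691-0.001180i
  m=+8: Y*=+0.017797+0.029986i  Y=+0.000671+0.001174i  product -0.000023+0.000041i
Total Σ_m = -0.274814+0.000000i. Multiply by 0.739198: -0.203142+0.000000i. P_8(cos γ) = -0.203142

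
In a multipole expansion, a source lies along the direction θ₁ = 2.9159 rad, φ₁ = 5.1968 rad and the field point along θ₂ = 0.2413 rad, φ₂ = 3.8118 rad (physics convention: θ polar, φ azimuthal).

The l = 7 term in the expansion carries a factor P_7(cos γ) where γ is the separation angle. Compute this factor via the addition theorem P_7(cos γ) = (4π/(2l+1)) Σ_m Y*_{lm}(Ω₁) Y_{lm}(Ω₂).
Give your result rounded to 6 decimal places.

Term-by-term m-sum for l=7 (normalisation 4π/15 = 0.837758):
  m=-7: Y*=(0.000003, -0.000014)  Y=(0.000000, -0.000022)  product (-0.000000, -0.000000)
  m=-6: Y*=(-0.000223, 0.000053)  Y=(-0.000216, 0.000261)  product (0.000000, -0.000000)
  m=-5: Y*=(0.001540, 0.001758)  Y=(0.003149, -0.000669)  product (0.000006, 0.000005)
  m=-4: Y*=(0.006015, -0.015654)  Y=(-0.019269, -0.009565)  product (-0.000266, 0.000244)
  m=-3: Y*=(-0.085377, 0.010084)  Y=(0.043648, 0.092757)  product (-0.004662, -0.007479)
  m=-2: Y*=(0.171004, 0.248900)  Y=(0.076105, -0.324477)  product (0.093777, -0.036544)
  m=-1: Y*=(0.294871, -0.560347)  Y=(-0.500416, 0.396626)  product (0.074689, 0.397360)
  m=+0: Y*=(-0.440504, -0.000000)  Y=(0.366178, 0.000000)  product (-0.161303, -0.000000)
  m=+1: Y*=(-0.294871, -0.560347)  Y=(0.500416, 0.396626)  product (0.074689, -0.397360)
  m=+2: Y*=(0.171004, -0.248900)  Y=(0.076105, 0.324477)  product (0.093777, 0.036544)
  m=+3: Y*=(0.085377, 0.010084)  Y=(-0.043648, 0.092757)  product (-0.004662, 0.007479)
  m=+4: Y*=(0.006015, 0.015654)  Y=(-0.019269, 0.009565)  product (-0.000266, -0.000244)
  m=+5: Y*=(-0.001540, 0.001758)  Y=(-0.003149, -0.000669)  product (0.000006, -0.000005)
  m=+6: Y*=(-0.000223, -0.000053)  Y=(-0.000216, -0.000261)  product (0.000000, 0.000000)
  m=+7: Y*=(-0.000003, -0.000014)  Y=(-0.000000, -0.000022)  product (-0.000000, 0.000000)
Accumulated sum (0.165787, 0.000000); after 4π/(2l+1) scaling, (0.138889, 0.000000) ⇒ P_7 = 0.138889

0.138889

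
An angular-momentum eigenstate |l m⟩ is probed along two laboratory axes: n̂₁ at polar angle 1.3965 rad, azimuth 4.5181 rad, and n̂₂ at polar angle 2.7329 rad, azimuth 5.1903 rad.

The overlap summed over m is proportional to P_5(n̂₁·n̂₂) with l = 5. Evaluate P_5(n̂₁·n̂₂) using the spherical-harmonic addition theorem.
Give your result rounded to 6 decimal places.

0.248518

Summing Y*_{l m}(θ₁,φ₁)·Y_{l m}(θ₂,φ₂) over m ∈ [−5, 5]; prefactor 4π/(2·5+1) = 1.142397:
  [-5]  conj(Y_{5,-5})(Ω₁) = -0.35507 - 0.24258j ; Y_{5,-5}(Ω₂) = 0.00314 - 0.00336j ; Δ = -0.00193 + 0.00043j
  [-4]  conj(Y_{5,-4})(Ω₁) = 0.17070 - 0.16791j ; Y_{5,-4}(Ω₂) = 0.01123 + 0.03166j ; Δ = 0.00723 + 0.00352j
  [-3]  conj(Y_{5,-3})(Ω₁) = -0.13266 - 0.20122j ; Y_{5,-3}(Ω₂) = -0.14150 - 0.01952j ; Δ = 0.01484 + 0.03106j
  [-2]  conj(Y_{5,-2})(Ω₁) = 0.24001 - 0.09826j ; Y_{5,-2}(Ω₂) = 0.21627 - 0.30618j ; Δ = 0.02182 - 0.09474j
  [-1]  conj(Y_{5,-1})(Ω₁) = -0.03642 - 0.18507j ; Y_{5,-1}(Ω₂) = 0.24011 + 0.46358j ; Δ = 0.07705 - 0.06132j
  [+0]  conj(Y_{5,0})(Ω₁) = 0.26268 + 0.00000j ; Y_{5,0}(Ω₂) = -0.07803 + 0.00000j ; Δ = -0.02050 + 0.00000j
  [+1]  conj(Y_{5,1})(Ω₁) = 0.03642 - 0.18507j ; Y_{5,1}(Ω₂) = -0.24011 + 0.46358j ; Δ = 0.07705 + 0.06132j
  [+2]  conj(Y_{5,2})(Ω₁) = 0.24001 + 0.09826j ; Y_{5,2}(Ω₂) = 0.21627 + 0.30618j ; Δ = 0.02182 + 0.09474j
  [+3]  conj(Y_{5,3})(Ω₁) = 0.13266 - 0.20122j ; Y_{5,3}(Ω₂) = 0.14150 - 0.01952j ; Δ = 0.01484 - 0.03106j
  [+4]  conj(Y_{5,4})(Ω₁) = 0.17070 + 0.16791j ; Y_{5,4}(Ω₂) = 0.01123 - 0.03166j ; Δ = 0.00723 - 0.00352j
  [+5]  conj(Y_{5,5})(Ω₁) = 0.35507 - 0.24258j ; Y_{5,5}(Ω₂) = -0.00314 - 0.00336j ; Δ = -0.00193 - 0.00043j
Σ over m = 0.21754 - 0.00000j; ×(4π/11) → 0.24852 - 0.00000j. Real part: 0.248518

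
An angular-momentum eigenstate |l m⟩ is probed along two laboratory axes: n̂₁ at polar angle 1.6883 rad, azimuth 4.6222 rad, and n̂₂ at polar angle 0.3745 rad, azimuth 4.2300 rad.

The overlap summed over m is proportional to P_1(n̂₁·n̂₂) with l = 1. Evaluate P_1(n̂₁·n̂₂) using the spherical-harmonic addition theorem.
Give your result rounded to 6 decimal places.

0.226593

Summing Y*_{l m}(θ₁,φ₁)·Y_{l m}(θ₂,φ₂) over m ∈ [−1, 1]; prefactor 4π/(2·1+1) = 4.188790:
  m=-1: Y*=-0.03090 - 0.34172j  Y=-0.05863 + 0.11196j  product 0.04007 + 0.01657j
  m=+0: Y*=-0.05728 + 0.00000j  Y=0.45474 + 0.00000j  product -0.02605 + 0.00000j
  m=+1: Y*=0.03090 - 0.34172j  Y=0.05863 + 0.11196j  product 0.04007 - 0.01657j
Σ over m = 0.05410 + 0.00000j; ×(4π/3) → 0.22659 + 0.00000j. Real part: 0.226593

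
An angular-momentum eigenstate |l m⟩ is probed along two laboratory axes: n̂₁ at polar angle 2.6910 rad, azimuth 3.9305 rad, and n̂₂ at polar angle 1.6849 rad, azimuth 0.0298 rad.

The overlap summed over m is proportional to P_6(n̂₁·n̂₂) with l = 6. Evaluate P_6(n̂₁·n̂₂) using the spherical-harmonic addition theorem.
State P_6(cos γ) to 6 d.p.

Addition theorem: P_6(cos γ) = (4π/13) Σ_m Y*_{lm}(Ω₁) Y_{lm}(Ω₂), m = −6…6:
  m=-6: +0.000069-0.003295i × +0.457134-0.082618i = -0.000241-0.001512i  (running Σ = -0.000241-0.001512i)
  m=-5: -0.016391-0.016977i × -0.182375+0.027377i = +0.003454+0.002647i  (running Σ = +0.003214+0.001135i)
  m=-4: -0.101552-0.001426i × -0.295911+0.035441i = +0.030101-0.003177i  (running Σ = +0.033315-0.002042i)
  m=-3: -0.204649+0.200385i × +0.206982-0.018554i = -0.038641+0.045273i  (running Σ = -0.005326+0.043231i)
  m=-2: -0.003504+0.499308i × +0.247803-0.014787i = +0.006515+0.123782i  (running Σ = +0.001189+0.167013i)
  m=-1: +0.268491+0.270382i × -0.215045+0.006410i = -0.059471-0.056423i  (running Σ = -0.058282+0.110590i)
  m=0: -0.244219-0.000000i × -0.234652+0.000000i = +0.057307+0.000000i  (running Σ = -0.000976+0.110590i)
  m=1: -0.268491+0.270382i × +0.215045+0.006410i = -0.059471+0.056423i  (running Σ = -0.060446+0.167013i)
  m=2: -0.003504-0.499308i × +0.247803+0.014787i = +0.006515-0.123782i  (running Σ = -0.053932+0.043231i)
  m=3: +0.204649+0.200385i × -0.206982-0.018554i = -0.038641-0.045273i  (running Σ = -0.092572-0.002042i)
  m=4: -0.101552+0.001426i × -0.295911-0.035441i = +0.030101+0.003177i  (running Σ = -0.062471+0.001135i)
  m=5: +0.016391-0.016977i × +0.182375+0.027377i = +0.003454-0.002647i  (running Σ = -0.059017-0.001512i)
  m=6: +0.000069+0.003295i × +0.457134+0.082618i = -0.000241+0.001512i  (running Σ = -0.059258+0.000000i)
Σ over m = -0.059258+0.000000i; ×(4π/13) → -0.057281+0.000000i. Real part: -0.057281

-0.057281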